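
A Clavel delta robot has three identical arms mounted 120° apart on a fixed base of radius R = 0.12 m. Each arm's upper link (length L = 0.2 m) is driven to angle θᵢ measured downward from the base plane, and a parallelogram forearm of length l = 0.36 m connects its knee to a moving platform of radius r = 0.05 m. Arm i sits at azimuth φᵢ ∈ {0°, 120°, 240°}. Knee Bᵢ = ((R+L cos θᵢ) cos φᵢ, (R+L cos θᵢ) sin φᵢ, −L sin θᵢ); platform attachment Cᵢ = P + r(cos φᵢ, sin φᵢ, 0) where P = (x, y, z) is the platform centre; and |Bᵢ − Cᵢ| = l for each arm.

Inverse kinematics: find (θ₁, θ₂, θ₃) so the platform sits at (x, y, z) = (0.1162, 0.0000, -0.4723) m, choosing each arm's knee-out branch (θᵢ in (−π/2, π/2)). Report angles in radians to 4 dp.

φ1=0.0° → target in arm frame (0.1162, 0.0000)
  A=-0.0462, B=-0.4723, C=(l²−L²−A²−y'²−z²)/(2L)=-0.3390
  √(A²+B²)=0.4746;  θ1 = -1.6683+2.3665 ≈ 0.6982
rotate P by −φ2: (-0.0581, -0.1006, -0.4723)
  e−x'=0.1281;  (l²−L²−(e−x')²−y'²−z²)/2L = -0.4000
  θ2 = atan2(B,A) + arccos(C/0.4894) = 1.2217
arm 3 (φ=240.0°): x'=-0.0581, y'=0.1006
  e−x'=0.1281;  (l²−L²−(e−x')²−y'²−z²)/2L = -0.4000
  γ=atan2(-0.4723,0.1281)=-1.3059;  ψ=arccos(-0.8174)=2.5277;  θ3=γ+ψ≈1.2217

θ₁ = 0.6982, θ₂ = 1.2217, θ₃ = 1.2217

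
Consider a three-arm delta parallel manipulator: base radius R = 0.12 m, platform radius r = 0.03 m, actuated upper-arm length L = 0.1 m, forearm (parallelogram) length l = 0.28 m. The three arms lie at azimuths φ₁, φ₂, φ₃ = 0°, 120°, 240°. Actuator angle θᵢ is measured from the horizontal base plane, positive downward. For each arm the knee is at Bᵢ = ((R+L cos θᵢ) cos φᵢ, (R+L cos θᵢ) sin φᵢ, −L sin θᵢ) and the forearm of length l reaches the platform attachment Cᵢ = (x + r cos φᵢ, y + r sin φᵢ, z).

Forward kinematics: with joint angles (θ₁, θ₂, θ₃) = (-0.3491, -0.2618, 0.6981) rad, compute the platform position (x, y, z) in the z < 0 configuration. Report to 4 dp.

(0.0435, 0.0659, -0.1989)

arm 1 at φ=0.0°: e+L cos θ1 = 0.1840;  centre 1 = (0.1840, 0.0000, 0.0342)
φ2=120.0°: virtual centre (-0.0933, 0.1616, 0.0259), radius l
centre 3 = (0.1666·cos240.0°, 0.1666·sin240.0°, -0.0643) = (-0.0833, -0.1443, -0.0643)
|centre ₂|²−|centre ₁|² = 0.0005;  |centre ₃|²−|centre ₁|² = -0.0031
linear system: -0.5545x+0.3232y = 0.0005−-0.0166z; -0.5345x+-0.2886y = -0.0031−-0.1970z
Cramer: x(z) = 0.0026-0.2057z;  y(z) = 0.0060-0.3015z
sphere 1 gives Az²+Bz+C=0 with A=1.1332, B=0.0026, C=-0.0443;  B²−4AC=0.2009;  roots -0.1989, 0.1966;  negative root z = -0.1989
x = 0.0435, y = 0.0659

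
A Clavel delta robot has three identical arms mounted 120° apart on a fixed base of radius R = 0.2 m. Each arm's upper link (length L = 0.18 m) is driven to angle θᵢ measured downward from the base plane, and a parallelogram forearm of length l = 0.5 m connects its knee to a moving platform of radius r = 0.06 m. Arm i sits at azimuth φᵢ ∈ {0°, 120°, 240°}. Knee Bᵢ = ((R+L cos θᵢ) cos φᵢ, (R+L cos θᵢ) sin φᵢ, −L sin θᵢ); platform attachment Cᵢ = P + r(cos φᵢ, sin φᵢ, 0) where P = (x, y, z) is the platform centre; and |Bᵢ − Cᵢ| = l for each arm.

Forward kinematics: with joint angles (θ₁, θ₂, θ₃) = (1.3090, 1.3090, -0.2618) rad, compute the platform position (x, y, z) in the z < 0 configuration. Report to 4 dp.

(-0.1445, -0.2502, -0.4528)

centre 1 = (0.1866·cos0.0°, 0.1866·sin0.0°, -0.1739) = (0.1866, 0.0000, -0.1739)
arm 2 at φ=120.0°: e+L cos θ2 = 0.1866;  centre 2 = (-0.0933, 0.1616, -0.1739)
centre 3 = (0.3139·cos240.0°, 0.3139·sin240.0°, 0.0466) = (-0.1569, -0.2718, 0.0466)
eliminate P² terms by subtracting sphere 1 from 2 and 3
linear system: -0.5598x+0.3232y = 0.0000−0.0000z; -0.6870x+-0.5436y = 0.0356−0.4409z
Cramer: x(z) = -0.0219+0.2707z;  y(z) = -0.0379+0.4689z
sphere 1 gives Az²+Bz+C=0 with A=1.2932, B=0.1993, C=-0.1749;  B²−4AC=0.9443;  roots -0.4528, 0.2987;  negative root z = -0.4528
x = -0.1445, y = -0.2502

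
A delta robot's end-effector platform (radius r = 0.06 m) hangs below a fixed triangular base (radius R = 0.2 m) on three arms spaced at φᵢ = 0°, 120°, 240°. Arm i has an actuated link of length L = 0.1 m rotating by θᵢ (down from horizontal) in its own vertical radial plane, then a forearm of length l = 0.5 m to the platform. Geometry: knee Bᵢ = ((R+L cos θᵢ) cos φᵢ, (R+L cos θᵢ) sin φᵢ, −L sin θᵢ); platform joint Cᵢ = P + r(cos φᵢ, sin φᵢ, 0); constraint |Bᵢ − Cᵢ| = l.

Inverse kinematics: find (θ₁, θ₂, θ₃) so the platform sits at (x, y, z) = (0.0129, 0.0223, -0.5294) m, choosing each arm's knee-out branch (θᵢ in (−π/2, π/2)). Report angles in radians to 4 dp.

θ₁ = 0.7856, θ₂ = 0.7858, θ₃ = 0.9602

φ1=0.0° → target in arm frame (0.0129, 0.0223)
  e−x'=0.1271;  (l²−L²−(e−x')²−y'²−z²)/2L = -0.2846
  γ=atan2(-0.5294,0.1271)=-1.3352;  ψ=arccos(-0.5227)=2.1208;  θ1=γ+ψ≈0.7856
rotate P by −φ2: (0.0129, -0.0223, -0.5294)
  e−x'=0.1271;  (l²−L²−(e−x')²−y'²−z²)/2L = -0.2846
  γ=atan2(-0.5294,0.1271)=-1.3351;  ψ=arccos(-0.5228)=2.1209;  θ2=γ+ψ≈0.7858
arm 3 (φ=240.0°): x'=-0.0258, y'=0.0000
  A cos θ + B sin θ = C:  0.1658·cos θ + -0.5294·sin θ = -0.3387
  γ=atan2(-0.5294,0.1658)=-1.2674;  ψ=arccos(-0.6106)=2.2276;  θ3=γ+ψ≈0.9602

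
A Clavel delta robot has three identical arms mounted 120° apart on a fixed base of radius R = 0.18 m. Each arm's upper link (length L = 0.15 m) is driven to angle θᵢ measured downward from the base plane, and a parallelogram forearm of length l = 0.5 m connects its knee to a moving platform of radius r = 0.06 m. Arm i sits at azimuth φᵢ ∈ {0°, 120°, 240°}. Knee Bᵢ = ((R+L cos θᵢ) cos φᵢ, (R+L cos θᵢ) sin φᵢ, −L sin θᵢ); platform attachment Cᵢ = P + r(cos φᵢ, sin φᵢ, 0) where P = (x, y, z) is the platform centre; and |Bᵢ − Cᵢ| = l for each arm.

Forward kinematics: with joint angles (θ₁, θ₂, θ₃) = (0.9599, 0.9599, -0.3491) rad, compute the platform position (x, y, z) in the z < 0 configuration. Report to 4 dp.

arm 1 at φ=0.0°: e+L cos θ1 = 0.2060;  O1 = (0.2060, 0.0000, -0.1229)
φ2=120.0°: virtual centre (-0.1030, 0.1784, -0.1229), radius l
arm 3 at φ=240.0°: e+L cos θ3 = 0.2610;  O3 = (-0.1305, -0.2260, 0.0513)
|O₂|²−|O₁|² = 0.0000;  |O₃|²−|O₁|² = 0.0132
[-0.6181 0.3569 0.0000]·P = 0.0000;  [-0.6730 -0.4520 0.3484]·P = 0.0132
Cramer: x(z) = -0.0091+0.2393z;  y(z) = -0.0157+0.4144z
sphere 1 gives Az²+Bz+C=0 with A=1.2290, B=0.1298, C=-0.1884;  B²−4AC=0.9430;  roots -0.4479, 0.3423;  negative root z = -0.4479
x = -0.1162, y = -0.2013

(-0.1162, -0.2013, -0.4479)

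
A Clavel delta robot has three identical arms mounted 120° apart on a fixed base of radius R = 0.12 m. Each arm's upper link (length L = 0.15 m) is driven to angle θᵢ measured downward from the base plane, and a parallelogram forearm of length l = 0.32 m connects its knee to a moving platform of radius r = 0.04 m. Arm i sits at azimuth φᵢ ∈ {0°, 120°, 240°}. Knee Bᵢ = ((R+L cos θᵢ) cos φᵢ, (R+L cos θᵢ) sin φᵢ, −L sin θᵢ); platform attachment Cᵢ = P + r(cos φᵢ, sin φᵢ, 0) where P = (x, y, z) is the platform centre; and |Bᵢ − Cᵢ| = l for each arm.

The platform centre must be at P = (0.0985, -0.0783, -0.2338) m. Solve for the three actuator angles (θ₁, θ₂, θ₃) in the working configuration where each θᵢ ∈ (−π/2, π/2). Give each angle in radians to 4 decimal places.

φ1=0.0° → target in arm frame (0.0985, -0.0783)
  e−x'=-0.0185;  (l²−L²−(e−x')²−y'²−z²)/2L = 0.0625
  γ=atan2(-0.2338,-0.0185)=-1.6498;  ψ=arccos(0.2667)=1.3008;  θ1=γ+ψ≈-0.3489
arm 2 (φ=120.0°): x'=-0.1171, y'=-0.0462
  A=0.1971, B=-0.2338, C=(l²−L²−A²−y'²−z²)/(2L)=-0.0524
  √(A²+B²)=0.3058;  θ2 = -0.8705+1.7431 ≈ 0.8726
arm 3 (φ=240.0°): x'=0.0186, y'=0.1245
  A cos θ + B sin θ = C:  0.0614·cos θ + -0.2338·sin θ = 0.0199
  θ3 = atan2(B,A) + arccos(C/0.2417) = 0.1745

θ₁ = -0.3489, θ₂ = 0.8726, θ₃ = 0.1745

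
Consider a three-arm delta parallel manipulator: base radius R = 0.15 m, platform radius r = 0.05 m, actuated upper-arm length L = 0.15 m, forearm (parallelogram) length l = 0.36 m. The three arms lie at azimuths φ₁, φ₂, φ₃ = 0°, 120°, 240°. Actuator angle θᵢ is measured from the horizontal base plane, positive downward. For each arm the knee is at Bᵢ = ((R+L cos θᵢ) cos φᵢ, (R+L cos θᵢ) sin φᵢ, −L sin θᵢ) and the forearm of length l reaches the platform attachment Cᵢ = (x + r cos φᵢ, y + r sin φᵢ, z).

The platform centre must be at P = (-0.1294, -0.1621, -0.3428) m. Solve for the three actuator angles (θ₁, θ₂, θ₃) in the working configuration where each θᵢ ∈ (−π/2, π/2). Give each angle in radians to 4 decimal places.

θ₁ = 1.3961, θ₂ = 1.2212, θ₃ = -0.0875

rotate P by −φ1: (-0.1294, -0.1621, -0.3428)
  A=0.2294, B=-0.3428, C=(l²−L²−A²−y'²−z²)/(2L)=-0.2977
  γ=atan2(-0.3428,0.2294)=-0.9810;  ψ=arccos(-0.7218)=2.3771;  θ1=γ+ψ≈1.3961
rotate P by −φ2: (-0.0757, 0.1931, -0.3428)
  e−x'=0.1757;  (l²−L²−(e−x')²−y'²−z²)/2L = -0.2619
  γ=atan2(-0.3428,0.1757)=-1.0972;  ψ=arccos(-0.6799)=2.3184;  θ2=γ+ψ≈1.2212
arm 3 (φ=240.0°): x'=0.2051, y'=-0.0310
  A cos θ + B sin θ = C:  -0.1051·cos θ + -0.3428·sin θ = -0.0747
  θ3 = atan2(B,A) + arccos(C/0.3585) = -0.0875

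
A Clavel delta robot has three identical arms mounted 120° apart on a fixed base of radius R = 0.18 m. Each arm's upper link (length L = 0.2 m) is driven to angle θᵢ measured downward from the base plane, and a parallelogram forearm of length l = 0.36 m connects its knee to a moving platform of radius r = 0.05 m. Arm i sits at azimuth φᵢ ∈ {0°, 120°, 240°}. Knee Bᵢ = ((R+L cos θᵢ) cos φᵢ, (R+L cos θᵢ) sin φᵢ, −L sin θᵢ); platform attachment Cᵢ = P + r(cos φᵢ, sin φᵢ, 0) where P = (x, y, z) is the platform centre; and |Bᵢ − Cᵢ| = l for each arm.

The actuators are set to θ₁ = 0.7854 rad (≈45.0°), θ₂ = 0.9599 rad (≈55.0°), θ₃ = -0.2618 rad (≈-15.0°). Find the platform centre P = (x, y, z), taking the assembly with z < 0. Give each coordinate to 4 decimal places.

arm 1 at φ=0.0°: ρ1 = 0.2714;  S1 = (0.2714, 0.0000, -0.1414)
arm 2 at φ=120.0°: ρ2 = 0.2447;  S2 = (-0.1224, 0.2119, -0.1638)
arm 3 at φ=240.0°: ρ3 = 0.3232;  S3 = (-0.1616, -0.2799, 0.0518)
eliminate P² terms by subtracting sphere 1 from 2 and 3
[-0.7876 0.4239 -0.0448]·P = -0.0069;  [-0.8660 -0.5598 0.3864]·P = 0.0135
det = 0.8079;  x = -0.0023+0.1717z,  y = -0.0206+0.4247z
sphere 1 gives Az²+Bz+C=0 with A=1.2098, B=0.1714, C=-0.0343;  B²−4AC=0.1953;  roots -0.2535, 0.1118;  negative root z = -0.2535
x = -0.0458, y = -0.1282

(-0.0458, -0.1282, -0.2535)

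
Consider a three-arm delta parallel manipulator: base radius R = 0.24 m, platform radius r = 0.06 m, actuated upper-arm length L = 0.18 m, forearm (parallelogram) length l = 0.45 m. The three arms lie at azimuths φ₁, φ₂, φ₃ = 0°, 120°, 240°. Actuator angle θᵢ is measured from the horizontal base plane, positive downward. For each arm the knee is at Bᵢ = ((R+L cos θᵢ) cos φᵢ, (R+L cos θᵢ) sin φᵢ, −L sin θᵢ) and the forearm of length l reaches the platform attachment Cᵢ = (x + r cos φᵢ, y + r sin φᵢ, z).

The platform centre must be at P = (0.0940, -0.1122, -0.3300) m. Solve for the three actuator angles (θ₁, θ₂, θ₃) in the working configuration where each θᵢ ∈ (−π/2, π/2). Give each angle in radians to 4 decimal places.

φ1=0.0° → target in arm frame (0.0940, -0.1122)
  A=0.0860, B=-0.3300, C=(l²−L²−A²−y'²−z²)/(2L)=0.1145
  γ=atan2(-0.3300,0.0860)=-1.3159;  ψ=arccos(0.3357)=1.2284;  θ1=γ+ψ≈-0.0874
arm 2 (φ=120.0°): x'=-0.1442, y'=-0.0253
  A cos θ + B sin θ = C:  0.3242·cos θ + -0.3300·sin θ = -0.1237
  √(A²+B²)=0.4626;  θ2 = -0.7943+1.8415 ≈ 1.0471
arm 3 (φ=240.0°): x'=0.0502, y'=0.1375
  A=0.1298, B=-0.3300, C=(l²−L²−A²−y'²−z²)/(2L)=0.0707
  √(A²+B²)=0.3546;  θ3 = -1.1960+1.3702 ≈ 0.1742

θ₁ = -0.0874, θ₂ = 1.0471, θ₃ = 0.1742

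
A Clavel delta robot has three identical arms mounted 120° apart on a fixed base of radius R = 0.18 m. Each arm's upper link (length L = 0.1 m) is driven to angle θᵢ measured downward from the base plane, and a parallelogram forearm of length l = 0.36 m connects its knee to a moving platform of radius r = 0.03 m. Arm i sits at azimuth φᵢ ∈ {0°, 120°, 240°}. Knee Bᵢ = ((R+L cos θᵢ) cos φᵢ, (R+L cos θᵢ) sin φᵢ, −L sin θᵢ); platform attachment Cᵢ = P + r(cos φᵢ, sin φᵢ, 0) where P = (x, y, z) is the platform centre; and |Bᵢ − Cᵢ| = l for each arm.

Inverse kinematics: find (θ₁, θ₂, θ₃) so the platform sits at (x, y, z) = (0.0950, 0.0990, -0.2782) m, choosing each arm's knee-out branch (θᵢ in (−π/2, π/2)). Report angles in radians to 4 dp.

θ₁ = -0.3493, θ₂ = 0.1746, θ₃ = 1.3091

rotate P by −φ1: (0.0950, 0.0990, -0.2782)
  A=0.0550, B=-0.2782, C=(l²−L²−A²−y'²−z²)/(2L)=0.1469
  √(A²+B²)=0.2836;  θ1 = -1.3756+1.0263 ≈ -0.3493
arm 2 (φ=120.0°): x'=0.0382, y'=-0.1318
  A cos θ + B sin θ = C:  0.1118·cos θ + -0.2782·sin θ = 0.0617
  γ=atan2(-0.2782,0.1118)=-1.1888;  ψ=arccos(0.2060)=1.3634;  θ2=γ+ψ≈0.1746
rotate P by −φ3: (-0.1332, 0.0328, -0.2782)
  e−x'=0.2832;  (l²−L²−(e−x')²−y'²−z²)/2L = -0.1955
  θ3 = atan2(B,A) + arccos(C/0.3970) = 1.3091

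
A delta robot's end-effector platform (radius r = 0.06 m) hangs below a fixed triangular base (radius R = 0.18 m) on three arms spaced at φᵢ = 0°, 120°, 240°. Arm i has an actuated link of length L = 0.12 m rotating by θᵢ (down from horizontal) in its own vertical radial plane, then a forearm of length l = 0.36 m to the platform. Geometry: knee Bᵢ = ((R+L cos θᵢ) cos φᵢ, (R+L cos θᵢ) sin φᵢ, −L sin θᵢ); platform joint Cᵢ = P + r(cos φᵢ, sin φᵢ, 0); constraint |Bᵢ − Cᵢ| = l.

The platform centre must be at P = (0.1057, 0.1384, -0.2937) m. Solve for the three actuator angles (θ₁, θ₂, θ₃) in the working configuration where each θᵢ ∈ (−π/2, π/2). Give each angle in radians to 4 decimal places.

θ₁ = -0.0875, θ₂ = 0.1744, θ₃ = 1.3965

arm 1 (φ=0.0°): x'=0.1057, y'=0.1384
  e−x'=0.0143;  (l²−L²−(e−x')²−y'²−z²)/2L = 0.0399
  γ=atan2(-0.2937,0.0143)=-1.5221;  ψ=arccos(0.1358)=1.4346;  θ1=γ+ψ≈-0.0875
arm 2 (φ=120.0°): x'=0.0670, y'=-0.1607
  e−x'=0.0530;  (l²−L²−(e−x')²−y'²−z²)/2L = 0.0012
  √(A²+B²)=0.2984;  θ2 = -1.3923+1.5667 ≈ 0.1744
arm 3 (φ=240.0°): x'=-0.1727, y'=0.0223
  A=0.2927, B=-0.2937, C=(l²−L²−A²−y'²−z²)/(2L)=-0.2385
  θ3 = atan2(B,A) + arccos(C/0.4147) = 1.3965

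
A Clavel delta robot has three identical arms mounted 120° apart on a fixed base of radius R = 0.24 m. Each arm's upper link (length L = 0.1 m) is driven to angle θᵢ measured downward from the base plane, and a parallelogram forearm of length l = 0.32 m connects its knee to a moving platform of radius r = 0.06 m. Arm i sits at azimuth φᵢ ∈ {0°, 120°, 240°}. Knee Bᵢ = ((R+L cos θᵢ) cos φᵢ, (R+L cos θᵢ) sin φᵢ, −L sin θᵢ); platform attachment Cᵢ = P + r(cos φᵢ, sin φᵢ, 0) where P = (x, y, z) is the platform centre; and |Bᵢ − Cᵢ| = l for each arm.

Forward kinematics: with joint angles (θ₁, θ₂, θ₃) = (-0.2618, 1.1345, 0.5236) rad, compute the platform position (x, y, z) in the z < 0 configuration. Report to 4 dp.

centre 1 = (0.2766·cos0.0°, 0.2766·sin0.0°, 0.0259) = (0.2766, 0.0000, 0.0259)
centre 2 = (0.2223·cos120.0°, 0.2223·sin120.0°, -0.0906) = (-0.1111, 0.1925, -0.0906)
φ3=240.0°: virtual centre (-0.1333, -0.2309, -0.0500), radius l
eliminate P² terms by subtracting sphere 1 from 2 and 3
linear system: -0.7754x+0.3850y = -0.0196−-0.2330z; -0.8198x+-0.4618y = -0.0036−-0.1518z
Cramer: x(z) = 0.0155-0.2465z;  y(z) = -0.0197+0.1089z
quadratic in z: (1.0726)z²+(0.0727)z+(-0.0332)=0, √Δ=0.3841 → z ∈ {-0.2129, 0.1452}; z = -0.2129 (taking z<0)
x = 0.0679, y = -0.0428

(0.0679, -0.0428, -0.2129)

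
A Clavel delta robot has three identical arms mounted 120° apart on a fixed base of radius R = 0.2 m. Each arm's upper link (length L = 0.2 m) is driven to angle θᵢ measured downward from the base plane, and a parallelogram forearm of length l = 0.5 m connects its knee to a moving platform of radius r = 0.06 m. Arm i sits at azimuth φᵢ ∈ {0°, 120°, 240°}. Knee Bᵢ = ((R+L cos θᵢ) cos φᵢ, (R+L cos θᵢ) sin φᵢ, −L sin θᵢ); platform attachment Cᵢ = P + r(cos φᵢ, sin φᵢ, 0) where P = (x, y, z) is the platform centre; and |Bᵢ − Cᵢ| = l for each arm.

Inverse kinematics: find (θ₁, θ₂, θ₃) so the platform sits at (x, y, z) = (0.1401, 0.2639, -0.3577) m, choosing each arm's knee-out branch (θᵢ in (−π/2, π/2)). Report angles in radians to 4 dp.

θ₁ = -0.0871, θ₂ = -0.1745, θ₃ = 1.3962

rotate P by −φ1: (0.1401, 0.2639, -0.3577)
  A=-0.0001, B=-0.3577, C=(l²−L²−A²−y'²−z²)/(2L)=0.0310
  θ1 = atan2(B,A) + arccos(C/0.3577) = -0.0871
rotate P by −φ2: (0.1585, -0.2533, -0.3577)
  A=-0.0185, B=-0.3577, C=(l²−L²−A²−y'²−z²)/(2L)=0.0439
  θ2 = atan2(B,A) + arccos(C/0.3582) = -0.1745
rotate P by −φ3: (-0.2986, -0.0106, -0.3577)
  A=0.4386, B=-0.3577, C=(l²−L²−A²−y'²−z²)/(2L)=-0.2761
  γ=atan2(-0.3577,0.4386)=-0.6842;  ψ=arccos(-0.4878)=2.0803;  θ3=γ+ψ≈1.3962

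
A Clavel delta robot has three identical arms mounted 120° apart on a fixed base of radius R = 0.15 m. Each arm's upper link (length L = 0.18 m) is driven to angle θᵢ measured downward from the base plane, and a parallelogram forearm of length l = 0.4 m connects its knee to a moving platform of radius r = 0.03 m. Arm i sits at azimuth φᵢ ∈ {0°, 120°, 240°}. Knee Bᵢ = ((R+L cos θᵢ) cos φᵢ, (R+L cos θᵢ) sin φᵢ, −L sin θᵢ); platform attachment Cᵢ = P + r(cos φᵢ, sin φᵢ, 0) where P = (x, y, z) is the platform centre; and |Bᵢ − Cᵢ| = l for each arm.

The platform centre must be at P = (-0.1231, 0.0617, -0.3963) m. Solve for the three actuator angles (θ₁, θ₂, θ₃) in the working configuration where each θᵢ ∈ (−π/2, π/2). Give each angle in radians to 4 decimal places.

rotate P by −φ1: (-0.1231, 0.0617, -0.3963)
  e−x'=0.2431;  (l²−L²−(e−x')²−y'²−z²)/2L = -0.2566
  √(A²+B²)=0.4649;  θ1 = -1.0206+2.1553 ≈ 1.1348
φ2=120.0° → target in arm frame (0.1150, 0.0758)
  e−x'=0.0050;  (l²−L²−(e−x')²−y'²−z²)/2L = -0.0978
  √(A²+B²)=0.3963;  θ2 = -1.5581+1.8202 ≈ 0.2621
φ3=240.0° → target in arm frame (0.0081, -0.1375)
  e−x'=0.1119;  (l²−L²−(e−x')²−y'²−z²)/2L = -0.1691
  θ3 = atan2(B,A) + arccos(C/0.4118) = 0.6982

θ₁ = 1.1348, θ₂ = 0.2621, θ₃ = 0.6982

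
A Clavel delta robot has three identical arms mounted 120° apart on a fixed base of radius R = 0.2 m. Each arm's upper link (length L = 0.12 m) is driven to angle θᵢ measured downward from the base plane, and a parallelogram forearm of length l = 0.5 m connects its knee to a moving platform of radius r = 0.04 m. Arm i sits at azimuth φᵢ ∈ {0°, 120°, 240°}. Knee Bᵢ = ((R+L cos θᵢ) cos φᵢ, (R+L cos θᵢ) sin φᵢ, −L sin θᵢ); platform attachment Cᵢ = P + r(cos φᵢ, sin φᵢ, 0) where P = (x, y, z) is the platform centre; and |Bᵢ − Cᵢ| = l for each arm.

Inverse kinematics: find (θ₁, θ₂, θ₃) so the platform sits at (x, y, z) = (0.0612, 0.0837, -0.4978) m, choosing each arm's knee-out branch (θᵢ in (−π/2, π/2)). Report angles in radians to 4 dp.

θ₁ = 0.4361, θ₂ = 0.5233, θ₃ = 1.1340

φ1=0.0° → target in arm frame (0.0612, 0.0837)
  A=0.0988, B=-0.4978, C=(l²−L²−A²−y'²−z²)/(2L)=-0.1207
  √(A²+B²)=0.5075;  θ1 = -1.3749+1.8110 ≈ 0.4361
φ2=120.0° → target in arm frame (0.0419, -0.0949)
  A cos θ + B sin θ = C:  0.1181·cos θ + -0.4978·sin θ = -0.1465
  √(A²+B²)=0.5116;  θ2 = -1.3378+1.8611 ≈ 0.5233
arm 3 (φ=240.0°): x'=-0.1031, y'=0.0112
  A=0.2631, B=-0.4978, C=(l²−L²−A²−y'²−z²)/(2L)=-0.3398
  θ3 = atan2(B,A) + arccos(C/0.5630) = 1.1340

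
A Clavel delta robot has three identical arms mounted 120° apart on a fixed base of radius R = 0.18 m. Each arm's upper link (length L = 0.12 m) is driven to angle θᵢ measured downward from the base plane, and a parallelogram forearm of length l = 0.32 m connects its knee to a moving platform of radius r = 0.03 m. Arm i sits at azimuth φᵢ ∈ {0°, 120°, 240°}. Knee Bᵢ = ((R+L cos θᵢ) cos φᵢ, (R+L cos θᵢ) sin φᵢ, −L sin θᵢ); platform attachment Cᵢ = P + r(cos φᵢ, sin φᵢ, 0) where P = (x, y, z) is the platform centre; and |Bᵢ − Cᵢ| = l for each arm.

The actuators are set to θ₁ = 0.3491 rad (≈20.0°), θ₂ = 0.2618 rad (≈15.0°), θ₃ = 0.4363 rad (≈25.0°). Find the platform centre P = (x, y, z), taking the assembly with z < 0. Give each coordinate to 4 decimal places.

(0.0002, 0.0120, -0.2235)

φ1=0.0°: virtual centre (0.2628, 0.0000, -0.0410), radius l
arm 2 at φ=120.0°: e+L cos θ2 = 0.2659;  centre 2 = (-0.1330, 0.2303, -0.0311)
arm 3 at φ=240.0°: e+L cos θ3 = 0.2588;  centre 3 = (-0.1294, -0.2241, -0.0507)
|centre ₂|²−|centre ₁|² = 0.0009;  |centre ₃|²−|centre ₁|² = -0.0012
linear system: -0.7914x+0.4606y = 0.0009−0.0200z; -0.7843x+-0.4482y = -0.0012−-0.0193z
Cramer: x(z) = 0.0002+0.0001z;  y(z) = 0.0024-0.0433z
sphere 1 gives Az²+Bz+C=0 with A=1.0019, B=0.0819, C=-0.0318;  B²−4AC=0.1340;  roots -0.2235, 0.1418;  negative root z = -0.2235
x = 0.0002, y = 0.0120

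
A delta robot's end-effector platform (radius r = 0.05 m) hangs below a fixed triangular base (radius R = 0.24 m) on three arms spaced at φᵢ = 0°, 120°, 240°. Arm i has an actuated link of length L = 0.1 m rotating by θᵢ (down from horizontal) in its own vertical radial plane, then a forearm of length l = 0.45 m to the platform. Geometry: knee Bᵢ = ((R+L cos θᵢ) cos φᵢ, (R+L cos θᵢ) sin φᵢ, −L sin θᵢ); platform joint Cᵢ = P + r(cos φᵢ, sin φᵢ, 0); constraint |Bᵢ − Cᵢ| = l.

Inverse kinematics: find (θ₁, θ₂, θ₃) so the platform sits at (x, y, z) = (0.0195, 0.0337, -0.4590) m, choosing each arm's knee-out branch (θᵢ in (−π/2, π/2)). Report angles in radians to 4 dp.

θ₁ = 0.8725, θ₂ = 0.8729, θ₃ = 1.2216

φ1=0.0° → target in arm frame (0.0195, 0.0337)
  A=0.1705, B=-0.4590, C=(l²−L²−A²−y'²−z²)/(2L)=-0.2419
  √(A²+B²)=0.4896;  θ1 = -1.2151+2.0876 ≈ 0.8725
φ2=120.0° → target in arm frame (0.0194, -0.0337)
  A cos θ + B sin θ = C:  0.1706·cos θ + -0.4590·sin θ = -0.2421
  √(A²+B²)=0.4897;  θ2 = -1.2150+2.0879 ≈ 0.8729
rotate P by −φ3: (-0.0389, 0.0000, -0.4590)
  A=0.2289, B=-0.4590, C=(l²−L²−A²−y'²−z²)/(2L)=-0.3530
  θ3 = atan2(B,A) + arccos(C/0.5129) = 1.2216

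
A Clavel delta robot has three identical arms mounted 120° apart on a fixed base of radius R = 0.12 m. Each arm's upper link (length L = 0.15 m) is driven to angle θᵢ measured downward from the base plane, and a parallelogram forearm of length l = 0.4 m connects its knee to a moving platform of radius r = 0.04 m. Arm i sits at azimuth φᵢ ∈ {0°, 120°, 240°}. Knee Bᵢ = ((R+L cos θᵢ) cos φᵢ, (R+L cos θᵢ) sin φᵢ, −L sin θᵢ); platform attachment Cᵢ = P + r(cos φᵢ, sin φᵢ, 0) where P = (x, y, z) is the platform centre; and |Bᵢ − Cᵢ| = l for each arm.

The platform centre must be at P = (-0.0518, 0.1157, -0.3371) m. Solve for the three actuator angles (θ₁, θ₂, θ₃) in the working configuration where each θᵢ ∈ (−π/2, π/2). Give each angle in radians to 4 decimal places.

φ1=0.0° → target in arm frame (-0.0518, 0.1157)
  A cos θ + B sin θ = C:  0.1318·cos θ + -0.3371·sin θ = -0.0230
  θ1 = atan2(B,A) + arccos(C/0.3619) = 0.4362
φ2=120.0° → target in arm frame (0.1261, -0.0130)
  e−x'=-0.0461;  (l²−L²−(e−x')²−y'²−z²)/2L = 0.0719
  √(A²+B²)=0.3402;  θ2 = -1.7067+1.3579 ≈ -0.3488
rotate P by −φ3: (-0.0743, -0.1027, -0.3371)
  e−x'=0.1543;  (l²−L²−(e−x')²−y'²−z²)/2L = -0.0350
  θ3 = atan2(B,A) + arccos(C/0.3707) = 0.5238

θ₁ = 0.4362, θ₂ = -0.3488, θ₃ = 0.5238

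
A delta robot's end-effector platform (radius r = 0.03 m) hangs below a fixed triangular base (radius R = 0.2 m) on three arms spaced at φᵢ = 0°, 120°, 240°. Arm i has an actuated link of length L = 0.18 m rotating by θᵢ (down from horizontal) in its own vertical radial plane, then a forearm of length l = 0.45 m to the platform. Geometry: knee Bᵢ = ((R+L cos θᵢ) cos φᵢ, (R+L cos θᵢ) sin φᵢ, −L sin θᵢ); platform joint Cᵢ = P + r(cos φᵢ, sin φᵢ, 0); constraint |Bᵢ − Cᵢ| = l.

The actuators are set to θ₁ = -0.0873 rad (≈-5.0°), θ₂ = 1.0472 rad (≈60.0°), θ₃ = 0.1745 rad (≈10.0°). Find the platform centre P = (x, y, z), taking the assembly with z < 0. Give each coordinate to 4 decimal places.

(0.0982, -0.1167, -0.3390)

centre 1 = (0.3493·cos0.0°, 0.3493·sin0.0°, 0.0157) = (0.3493, 0.0000, 0.0157)
centre 2 = (0.2600·cos120.0°, 0.2600·sin120.0°, -0.1559) = (-0.1300, 0.2252, -0.1559)
φ3=240.0°: virtual centre (-0.1736, -0.3007, -0.0313), radius l
subtract pairs → two planes through P
[-0.9586 0.4503 -0.3432]·P = -0.0304;  [-1.0459 -0.6015 -0.0939]·P = -0.0007
det = 1.0476;  x = 0.0177+-0.2374z,  y = -0.0297+0.2567z
sphere 1 gives Az²+Bz+C=0 with A=1.1222, B=0.1108, C=-0.0914;  B²−4AC=0.4227;  roots -0.3390, 0.2403;  negative root z = -0.3390
x = 0.0982, y = -0.1167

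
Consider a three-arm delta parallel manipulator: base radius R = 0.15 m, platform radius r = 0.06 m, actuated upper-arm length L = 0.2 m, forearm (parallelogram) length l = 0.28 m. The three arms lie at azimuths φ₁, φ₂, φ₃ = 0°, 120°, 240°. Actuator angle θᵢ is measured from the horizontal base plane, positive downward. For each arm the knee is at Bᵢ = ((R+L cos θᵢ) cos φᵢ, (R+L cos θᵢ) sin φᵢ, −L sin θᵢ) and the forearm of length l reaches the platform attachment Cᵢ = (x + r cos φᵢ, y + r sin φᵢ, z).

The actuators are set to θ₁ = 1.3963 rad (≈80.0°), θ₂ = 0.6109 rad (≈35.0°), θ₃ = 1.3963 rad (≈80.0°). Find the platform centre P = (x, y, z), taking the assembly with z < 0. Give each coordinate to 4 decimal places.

φ1=0.0°: virtual centre (0.1247, 0.0000, -0.1970), radius l
centre 2 = (0.2538·cos120.0°, 0.2538·sin120.0°, -0.1147) = (-0.1269, 0.2198, -0.1147)
φ3=240.0°: virtual centre (-0.0624, -0.1080, -0.1970), radius l
|centre ₂|²−|centre ₁|² = 0.0232;  |centre ₃|²−|centre ₁|² = 0.0000
[-0.5033 0.4396 0.1645]·P = 0.0232;  [-0.3742 -0.2160 0.0000]·P = 0.0000
Cramer: x(z) = -0.0184+0.1301z;  y(z) = 0.0318-0.2253z
quadratic in z: (1.0677)z²+(0.3424)z+(-0.0181)=0, √Δ=0.4411 → z ∈ {-0.3669, 0.0462}; z = -0.3669 (taking z<0)
x = -0.0661, y = 0.1145

(-0.0661, 0.1145, -0.3669)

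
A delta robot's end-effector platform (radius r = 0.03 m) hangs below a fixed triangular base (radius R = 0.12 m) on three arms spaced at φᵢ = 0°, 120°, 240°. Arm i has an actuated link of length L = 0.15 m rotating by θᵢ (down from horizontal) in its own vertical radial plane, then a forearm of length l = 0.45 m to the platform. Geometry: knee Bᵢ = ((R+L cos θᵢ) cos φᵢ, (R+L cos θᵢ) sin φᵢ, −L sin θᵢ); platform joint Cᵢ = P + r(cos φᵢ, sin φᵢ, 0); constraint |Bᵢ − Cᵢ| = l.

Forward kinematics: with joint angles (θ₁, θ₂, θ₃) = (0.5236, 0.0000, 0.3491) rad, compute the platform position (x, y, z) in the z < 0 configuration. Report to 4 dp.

arm 1 at φ=0.0°: ρ1 = 0.2199;  centre 1 = (0.2199, 0.0000, -0.0750)
arm 2 at φ=120.0°: ρ2 = 0.2400;  centre 2 = (-0.1200, 0.2078, 0.0000)
φ3=240.0°: virtual centre (-0.1155, -0.2000, -0.0513), radius l
eliminate P² terms by subtracting sphere 1 from 2 and 3
[-0.6798 0.4157 0.1500]·P = 0.0036;  [-0.6708 -0.4000 0.0474]·P = 0.0020
det = 0.5508;  x = -0.0041+0.1447z,  y = 0.0020+-0.1242z
quadratic in z: (1.0364)z²+(0.0847)z+(-0.1467)=0, √Δ=0.7844 → z ∈ {-0.4193, 0.3376}; z = -0.4193 (taking z<0)
x = -0.0648, y = 0.0540

(-0.0648, 0.0540, -0.4193)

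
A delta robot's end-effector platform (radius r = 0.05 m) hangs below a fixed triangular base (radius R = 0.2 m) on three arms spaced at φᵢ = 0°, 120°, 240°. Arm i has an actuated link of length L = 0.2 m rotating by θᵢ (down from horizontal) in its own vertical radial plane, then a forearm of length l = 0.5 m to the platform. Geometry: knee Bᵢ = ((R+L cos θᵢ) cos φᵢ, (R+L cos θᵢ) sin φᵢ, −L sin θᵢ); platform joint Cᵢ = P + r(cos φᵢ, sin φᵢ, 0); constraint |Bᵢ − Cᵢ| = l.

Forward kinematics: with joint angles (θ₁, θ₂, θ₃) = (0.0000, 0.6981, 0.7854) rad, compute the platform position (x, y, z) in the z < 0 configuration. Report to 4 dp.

(0.1386, 0.0163, -0.4528)

φ1=0.0°: virtual centre (0.3500, 0.0000, 0.0000), radius l
centre 2 = (0.3032·cos120.0°, 0.3032·sin120.0°, -0.1286) = (-0.1516, 0.2626, -0.1286)
φ3=240.0°: virtual centre (-0.1457, -0.2524, -0.1414), radius l
subtract pairs → two planes through P
linear system: -1.0032x+0.5252y = -0.0140−-0.2571z; -0.9914x+-0.5048y = -0.0176−-0.2828z
Cramer: x(z) = 0.0159-0.2710z;  y(z) = 0.0036-0.0281z
quadratic in z: (1.0742)z²+(0.1809)z+(-0.1384)=0, √Δ=0.7920 → z ∈ {-0.4528, 0.2844}; z = -0.4528 (taking z<0)
x = 0.1386, y = 0.0163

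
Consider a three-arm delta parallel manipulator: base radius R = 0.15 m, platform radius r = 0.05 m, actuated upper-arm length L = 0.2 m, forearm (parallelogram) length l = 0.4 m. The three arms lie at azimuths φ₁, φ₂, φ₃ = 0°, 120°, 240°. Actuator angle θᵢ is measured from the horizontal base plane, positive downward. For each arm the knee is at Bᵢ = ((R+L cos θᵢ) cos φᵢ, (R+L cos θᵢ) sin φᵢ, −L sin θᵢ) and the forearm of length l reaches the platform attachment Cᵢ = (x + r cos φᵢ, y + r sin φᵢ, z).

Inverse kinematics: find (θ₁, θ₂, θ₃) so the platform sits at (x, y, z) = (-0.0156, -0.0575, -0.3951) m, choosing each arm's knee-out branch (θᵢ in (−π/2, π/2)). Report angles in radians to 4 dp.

θ₁ = 0.6109, θ₂ = 0.6980, θ₃ = 0.3492

rotate P by −φ1: (-0.0156, -0.0575, -0.3951)
  e−x'=0.1156;  (l²−L²−(e−x')²−y'²−z²)/2L = -0.1319
  √(A²+B²)=0.4117;  θ1 = -1.2862+1.8970 ≈ 0.6109
φ2=120.0° → target in arm frame (-0.0420, 0.0423)
  A=0.1420, B=-0.3951, C=(l²−L²−A²−y'²−z²)/(2L)=-0.1451
  √(A²+B²)=0.4198;  θ2 = -1.2258+1.9238 ≈ 0.6980
rotate P by −φ3: (0.0576, 0.0152, -0.3951)
  A cos θ + B sin θ = C:  0.0424·cos θ + -0.3951·sin θ = -0.0953
  √(A²+B²)=0.3974;  θ3 = -1.4639+1.8131 ≈ 0.3492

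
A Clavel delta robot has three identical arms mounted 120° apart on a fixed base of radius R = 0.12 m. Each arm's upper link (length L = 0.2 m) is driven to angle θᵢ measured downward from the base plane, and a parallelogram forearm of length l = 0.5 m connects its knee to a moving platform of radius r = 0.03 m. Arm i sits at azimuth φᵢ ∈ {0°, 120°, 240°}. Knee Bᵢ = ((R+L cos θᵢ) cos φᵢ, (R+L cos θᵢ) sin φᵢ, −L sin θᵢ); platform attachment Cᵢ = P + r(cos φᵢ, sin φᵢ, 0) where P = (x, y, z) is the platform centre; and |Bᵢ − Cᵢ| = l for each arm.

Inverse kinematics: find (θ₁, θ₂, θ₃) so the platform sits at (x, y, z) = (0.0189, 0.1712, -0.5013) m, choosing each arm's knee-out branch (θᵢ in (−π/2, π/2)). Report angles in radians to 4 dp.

rotate P by −φ1: (0.0189, 0.1712, -0.5013)
  A cos θ + B sin θ = C:  0.0711·cos θ + -0.5013·sin θ = -0.1892
  γ=atan2(-0.5013,0.0711)=-1.4299;  ψ=arccos(-0.3736)=1.9537;  θ1=γ+ψ≈0.5238
rotate P by −φ2: (0.1388, -0.1020, -0.5013)
  e−x'=-0.0488;  (l²−L²−(e−x')²−y'²−z²)/2L = -0.1352
  √(A²+B²)=0.5037;  θ2 = -1.6679+1.8426 ≈ 0.1747
φ3=240.0° → target in arm frame (-0.1577, -0.0692)
  e−x'=0.2477;  (l²−L²−(e−x')²−y'²−z²)/2L = -0.2686
  γ=atan2(-0.5013,0.2477)=-1.1118;  ψ=arccos(-0.4804)=2.0719;  θ3=γ+ψ≈0.9601

θ₁ = 0.5238, θ₂ = 0.1747, θ₃ = 0.9601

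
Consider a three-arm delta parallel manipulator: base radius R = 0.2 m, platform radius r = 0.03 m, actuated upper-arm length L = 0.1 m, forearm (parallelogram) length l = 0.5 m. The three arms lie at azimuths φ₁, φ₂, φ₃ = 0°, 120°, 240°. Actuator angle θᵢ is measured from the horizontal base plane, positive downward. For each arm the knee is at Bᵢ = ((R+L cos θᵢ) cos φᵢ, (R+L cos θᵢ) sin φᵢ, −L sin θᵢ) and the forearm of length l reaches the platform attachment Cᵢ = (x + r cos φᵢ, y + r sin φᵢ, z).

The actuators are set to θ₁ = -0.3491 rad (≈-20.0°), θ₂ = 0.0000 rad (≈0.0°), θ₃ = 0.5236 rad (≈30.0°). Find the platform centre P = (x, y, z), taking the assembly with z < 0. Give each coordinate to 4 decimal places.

arm 1 at φ=0.0°: ρ1 = 0.2640;  O1 = (0.2640, 0.0000, 0.0342)
O2 = (0.2700·cos120.0°, 0.2700·sin120.0°, 0.0000) = (-0.1350, 0.2338, 0.0000)
φ3=240.0°: virtual centre (-0.1283, -0.2222, -0.0500), radius l
subtract pairs → two planes through P
plane₁₂: -0.7979x+0.4677y+-0.0684z = 0.0021
Cramer: x(z) = 0.0004-0.1513z;  y(z) = 0.0050-0.1119z
quadratic in z: (1.0354)z²+(0.0102)z+(-0.1793)=0, √Δ=0.8618 → z ∈ {-0.4211, 0.4112}; z = -0.4211 (taking z<0)
x = 0.0641, y = 0.0521

(0.0641, 0.0521, -0.4211)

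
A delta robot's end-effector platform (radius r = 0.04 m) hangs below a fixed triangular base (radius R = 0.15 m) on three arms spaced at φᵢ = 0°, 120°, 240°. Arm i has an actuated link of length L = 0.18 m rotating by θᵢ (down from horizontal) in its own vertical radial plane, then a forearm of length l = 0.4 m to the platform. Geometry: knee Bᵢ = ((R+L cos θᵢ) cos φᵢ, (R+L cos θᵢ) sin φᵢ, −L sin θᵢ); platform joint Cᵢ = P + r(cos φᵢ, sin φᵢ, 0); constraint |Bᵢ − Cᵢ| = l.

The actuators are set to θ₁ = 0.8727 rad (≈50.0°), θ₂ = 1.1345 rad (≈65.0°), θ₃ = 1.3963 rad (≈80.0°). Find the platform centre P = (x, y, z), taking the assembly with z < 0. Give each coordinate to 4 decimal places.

centre 1 = (0.2257·cos0.0°, 0.2257·sin0.0°, -0.1379) = (0.2257, 0.0000, -0.1379)
arm 2 at φ=120.0°: e+L cos θ2 = 0.1861;  centre 2 = (-0.0930, 0.1611, -0.1631)
centre 3 = (0.1413·cos240.0°, 0.1413·sin240.0°, -0.1773) = (-0.0706, -0.1223, -0.1773)
|centre ₂|²−|centre ₁|² = -0.0087;  |centre ₃|²−|centre ₁|² = -0.0186
[-0.6375 0.3223 -0.0505]·P = -0.0087;  [-0.5926 -0.2447 -0.0787]·P = -0.0186
Cramer: x(z) = 0.0234-0.1088z;  y(z) = 0.0192-0.0584z
sphere 1 gives Az²+Bz+C=0 with A=1.0152, B=0.3175, C=-0.0997;  B²−4AC=0.5057;  roots -0.5066, 0.1938;  negative root z = -0.5066
x = 0.0785, y = 0.0488

(0.0785, 0.0488, -0.5066)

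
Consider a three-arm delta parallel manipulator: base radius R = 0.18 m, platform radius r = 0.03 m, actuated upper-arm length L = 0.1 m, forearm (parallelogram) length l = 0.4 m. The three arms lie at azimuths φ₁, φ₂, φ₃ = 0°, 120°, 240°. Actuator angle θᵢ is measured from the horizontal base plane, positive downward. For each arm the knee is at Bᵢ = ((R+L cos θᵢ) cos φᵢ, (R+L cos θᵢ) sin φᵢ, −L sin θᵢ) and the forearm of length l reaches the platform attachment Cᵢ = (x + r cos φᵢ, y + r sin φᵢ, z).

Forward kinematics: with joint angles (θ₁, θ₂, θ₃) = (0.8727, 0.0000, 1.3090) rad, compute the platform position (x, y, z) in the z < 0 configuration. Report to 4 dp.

(-0.0198, 0.1264, -0.3753)

S1 = (0.2143·cos0.0°, 0.2143·sin0.0°, -0.0766) = (0.2143, 0.0000, -0.0766)
S2 = (0.2500·cos120.0°, 0.2500·sin120.0°, 0.0000) = (-0.1250, 0.2165, 0.0000)
arm 3 at φ=240.0°: e+L cos θ3 = 0.1759;  S3 = (-0.0879, -0.1523, -0.0966)
|S₂|²−|S₁|² = 0.0107;  |S₃|²−|S₁|² = -0.0115
[-0.6786 0.4330 0.1532]·P = 0.0107;  [-0.6044 -0.3046 -0.0400]·P = -0.0115
Cramer: x(z) = 0.0037+0.0627z;  y(z) = 0.0305-0.2556z
into |P−S₁|² = l²: 1.0693z² + 0.1112z + -0.1088 = 0;  Δ = 0.4779;  z = -0.3753 or 0.2713 → z<0 root = -0.3753
x = -0.0198, y = 0.1264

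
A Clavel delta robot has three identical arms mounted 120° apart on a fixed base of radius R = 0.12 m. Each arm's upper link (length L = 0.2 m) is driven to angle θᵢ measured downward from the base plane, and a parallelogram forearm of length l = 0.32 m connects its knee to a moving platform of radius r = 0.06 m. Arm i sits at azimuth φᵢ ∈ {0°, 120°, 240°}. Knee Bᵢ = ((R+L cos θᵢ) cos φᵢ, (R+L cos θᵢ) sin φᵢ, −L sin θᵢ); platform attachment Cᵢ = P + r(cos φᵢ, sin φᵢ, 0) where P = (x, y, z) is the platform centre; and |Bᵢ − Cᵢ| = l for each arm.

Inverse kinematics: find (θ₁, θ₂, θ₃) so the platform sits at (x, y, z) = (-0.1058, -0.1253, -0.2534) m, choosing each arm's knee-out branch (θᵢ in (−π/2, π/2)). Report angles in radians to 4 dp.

θ₁ = 0.9600, θ₂ = 0.7855, θ₃ = -0.2619

arm 1 (φ=0.0°): x'=-0.1058, y'=-0.1253
  A=0.1658, B=-0.2534, C=(l²−L²−A²−y'²−z²)/(2L)=-0.1125
  γ=atan2(-0.2534,0.1658)=-0.9914;  ψ=arccos(-0.3715)=1.9514;  θ1=γ+ψ≈0.9600
rotate P by −φ2: (-0.0556, 0.1543, -0.2534)
  A cos θ + B sin θ = C:  0.1156·cos θ + -0.2534·sin θ = -0.0974
  θ2 = atan2(B,A) + arccos(C/0.2785) = 0.7855
φ3=240.0° → target in arm frame (0.1614, -0.0290)
  A=-0.1014, B=-0.2534, C=(l²−L²−A²−y'²−z²)/(2L)=-0.0323
  √(A²+B²)=0.2729;  θ3 = -1.9515+1.6896 ≈ -0.2619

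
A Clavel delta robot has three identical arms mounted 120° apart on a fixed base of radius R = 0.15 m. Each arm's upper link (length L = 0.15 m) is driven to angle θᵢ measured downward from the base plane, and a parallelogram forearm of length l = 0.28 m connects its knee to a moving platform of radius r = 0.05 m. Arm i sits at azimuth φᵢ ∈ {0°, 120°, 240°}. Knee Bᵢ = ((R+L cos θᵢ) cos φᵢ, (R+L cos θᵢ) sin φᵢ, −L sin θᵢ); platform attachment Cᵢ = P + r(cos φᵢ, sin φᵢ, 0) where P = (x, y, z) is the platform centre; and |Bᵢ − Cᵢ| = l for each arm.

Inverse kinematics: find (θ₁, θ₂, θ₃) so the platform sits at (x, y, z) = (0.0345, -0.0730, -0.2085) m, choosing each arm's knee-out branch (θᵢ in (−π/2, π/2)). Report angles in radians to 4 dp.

θ₁ = 0.2615, θ₂ = 0.9599, θ₃ = 0.1745

rotate P by −φ1: (0.0345, -0.0730, -0.2085)
  A=0.0655, B=-0.2085, C=(l²−L²−A²−y'²−z²)/(2L)=0.0094
  γ=atan2(-0.2085,0.0655)=-1.2664;  ψ=arccos(0.0428)=1.5279;  θ1=γ+ψ≈0.2615
arm 2 (φ=120.0°): x'=-0.0805, y'=0.0066
  e−x'=0.1805;  (l²−L²−(e−x')²−y'²−z²)/2L = -0.0673
  θ2 = atan2(B,A) + arccos(C/0.2758) = 0.9599
arm 3 (φ=240.0°): x'=0.0460, y'=0.0664
  A cos θ + B sin θ = C:  0.0540·cos θ + -0.2085·sin θ = 0.0170
  √(A²+B²)=0.2154;  θ3 = -1.3172+1.4917 ≈ 0.1745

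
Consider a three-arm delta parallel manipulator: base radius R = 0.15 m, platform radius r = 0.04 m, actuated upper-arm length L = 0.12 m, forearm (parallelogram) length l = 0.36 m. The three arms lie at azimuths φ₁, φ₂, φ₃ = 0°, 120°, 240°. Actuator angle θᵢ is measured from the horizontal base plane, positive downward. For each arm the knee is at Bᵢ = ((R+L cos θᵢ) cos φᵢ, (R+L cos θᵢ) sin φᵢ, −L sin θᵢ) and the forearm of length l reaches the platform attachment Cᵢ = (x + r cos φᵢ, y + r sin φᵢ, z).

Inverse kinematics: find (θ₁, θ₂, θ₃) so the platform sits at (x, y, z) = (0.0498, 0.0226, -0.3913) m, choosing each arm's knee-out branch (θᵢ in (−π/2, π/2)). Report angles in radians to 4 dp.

θ₁ = 0.6111, θ₂ = 0.8730, θ₃ = 1.0472

rotate P by −φ1: (0.0498, 0.0226, -0.3913)
  e−x'=0.0602;  (l²−L²−(e−x')²−y'²−z²)/2L = -0.1752
  γ=atan2(-0.3913,0.0602)=-1.4181;  ψ=arccos(-0.4426)=2.0292;  θ1=γ+ψ≈0.6111
rotate P by −φ2: (-0.0053, -0.0544, -0.3913)
  e−x'=0.1153;  (l²−L²−(e−x')²−y'²−z²)/2L = -0.2257
  θ2 = atan2(B,A) + arccos(C/0.4079) = 0.8730
φ3=240.0° → target in arm frame (-0.0445, 0.0318)
  A cos θ + B sin θ = C:  0.1545·cos θ + -0.3913·sin θ = -0.2616
  θ3 = atan2(B,A) + arccos(C/0.4207) = 1.0472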